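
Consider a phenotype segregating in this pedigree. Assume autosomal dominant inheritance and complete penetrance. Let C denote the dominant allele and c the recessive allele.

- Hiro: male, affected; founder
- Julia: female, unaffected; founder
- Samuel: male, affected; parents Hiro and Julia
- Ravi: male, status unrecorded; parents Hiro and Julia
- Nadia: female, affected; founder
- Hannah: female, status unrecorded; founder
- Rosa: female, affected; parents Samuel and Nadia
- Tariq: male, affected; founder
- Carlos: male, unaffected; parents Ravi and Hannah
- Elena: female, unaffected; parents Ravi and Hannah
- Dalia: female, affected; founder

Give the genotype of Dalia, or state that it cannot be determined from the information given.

cannot be determined

Dalia's phenotype allows CC or Cc, and no parent or child forces a single allele at both positions; consistent genotype assignments exist with Dalia as CC or Cc.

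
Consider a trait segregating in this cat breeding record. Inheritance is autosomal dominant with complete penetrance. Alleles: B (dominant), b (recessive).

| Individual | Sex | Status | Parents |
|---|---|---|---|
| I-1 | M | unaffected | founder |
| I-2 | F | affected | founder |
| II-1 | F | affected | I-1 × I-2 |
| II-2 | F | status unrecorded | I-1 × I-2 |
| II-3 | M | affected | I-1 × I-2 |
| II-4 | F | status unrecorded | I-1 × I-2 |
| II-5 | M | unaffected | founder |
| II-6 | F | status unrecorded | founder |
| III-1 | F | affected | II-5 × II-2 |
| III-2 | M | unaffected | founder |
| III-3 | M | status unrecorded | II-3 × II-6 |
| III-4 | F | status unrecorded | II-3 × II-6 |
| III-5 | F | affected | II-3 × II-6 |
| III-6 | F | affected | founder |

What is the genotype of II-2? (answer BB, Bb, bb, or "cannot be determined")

From phenotype alone, II-2 is BB or Bb or bb.
II-2 passed B to III-1 (Bb, whose b came from II-5) and received b from I-1 (bb), so II-2 is Bb.

Bb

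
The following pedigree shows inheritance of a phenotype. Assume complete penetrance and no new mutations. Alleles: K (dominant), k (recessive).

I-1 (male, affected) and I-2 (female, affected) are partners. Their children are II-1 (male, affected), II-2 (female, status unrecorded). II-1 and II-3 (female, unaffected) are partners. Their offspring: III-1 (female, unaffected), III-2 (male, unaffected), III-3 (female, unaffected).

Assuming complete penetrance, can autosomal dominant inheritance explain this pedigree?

A consistent assignment under autosomal dominant exists: I-1 KK, I-2 Kk, II-1 Kk, II-2 KK, II-3 kk, III-1 kk, III-2 kk, III-3 kk.
In this assignment every recorded phenotype matches its genotype and every non-founder's genotype is obtainable from its parents' genotypes, so the pedigree is consistent.

Yes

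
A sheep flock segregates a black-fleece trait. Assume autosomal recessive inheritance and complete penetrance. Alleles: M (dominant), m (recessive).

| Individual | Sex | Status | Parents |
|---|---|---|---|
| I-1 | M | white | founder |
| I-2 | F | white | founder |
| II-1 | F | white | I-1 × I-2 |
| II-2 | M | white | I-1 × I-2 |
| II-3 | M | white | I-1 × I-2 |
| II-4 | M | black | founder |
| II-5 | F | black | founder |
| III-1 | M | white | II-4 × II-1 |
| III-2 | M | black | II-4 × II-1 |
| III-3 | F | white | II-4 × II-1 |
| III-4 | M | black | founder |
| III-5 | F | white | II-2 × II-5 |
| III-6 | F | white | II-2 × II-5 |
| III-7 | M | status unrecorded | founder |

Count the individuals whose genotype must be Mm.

Obligate heterozygotes: II-1 is white so carries M and passed m to III-2 (mm), so II-1 is Mm; III-1 is white so carries M and received m from II-4 (mm), so III-1 is Mm; III-3 is white so carries M and received m from II-4 (mm), so III-3 is Mm; III-5 is white so carries M and received m from II-5 (mm), so III-5 is Mm; III-6 is white so carries M and received m from II-5 (mm), so III-6 is Mm.
Every other individual is either homozygous by phenotype or has at least one consistent homozygous assignment, so the count is 5.

5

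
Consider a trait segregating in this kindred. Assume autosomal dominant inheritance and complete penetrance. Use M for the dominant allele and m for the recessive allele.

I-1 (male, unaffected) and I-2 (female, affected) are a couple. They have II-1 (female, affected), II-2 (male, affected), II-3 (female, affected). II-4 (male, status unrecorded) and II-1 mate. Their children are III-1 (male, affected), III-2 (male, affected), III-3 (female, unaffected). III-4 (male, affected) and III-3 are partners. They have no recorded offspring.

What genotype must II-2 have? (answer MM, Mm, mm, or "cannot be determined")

Mm

From phenotype alone, II-2 is MM or Mm.
II-2 is affected so carries M and received m from I-1 (mm), so II-2 is Mm.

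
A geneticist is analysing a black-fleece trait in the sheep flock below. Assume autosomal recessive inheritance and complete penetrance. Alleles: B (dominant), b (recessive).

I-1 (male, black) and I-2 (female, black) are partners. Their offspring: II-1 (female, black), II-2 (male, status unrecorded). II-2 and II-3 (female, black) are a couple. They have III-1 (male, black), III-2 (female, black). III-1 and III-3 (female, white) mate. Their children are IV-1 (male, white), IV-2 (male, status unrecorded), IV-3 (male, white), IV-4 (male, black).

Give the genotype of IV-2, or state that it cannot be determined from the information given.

cannot be determined

IV-2's phenotype is unrecorded, and no parent or child forces a single allele at both positions; consistent genotype assignments exist with IV-2 as Bb or bb.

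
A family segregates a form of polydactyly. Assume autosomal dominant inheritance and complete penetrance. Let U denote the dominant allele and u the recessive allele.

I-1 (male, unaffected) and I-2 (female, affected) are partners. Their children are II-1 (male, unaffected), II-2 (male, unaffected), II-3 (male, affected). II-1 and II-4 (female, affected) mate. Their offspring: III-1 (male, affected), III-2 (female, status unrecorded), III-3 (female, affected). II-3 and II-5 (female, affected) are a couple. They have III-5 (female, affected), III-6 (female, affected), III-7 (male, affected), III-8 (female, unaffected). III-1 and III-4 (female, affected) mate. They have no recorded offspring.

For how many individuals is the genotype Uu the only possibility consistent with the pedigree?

5

Obligate heterozygotes: I-2 is affected so carries U and passed u to II-1 (uu), so I-2 is Uu; II-3 is affected so carries U and received u from I-1 (uu), so II-3 is Uu; II-5 is affected so carries U and passed u to III-8 (uu), so II-5 is Uu; III-1 is affected so carries U and received u from II-1 (uu), so III-1 is Uu; III-3 is affected so carries U and received u from II-1 (uu), so III-3 is Uu.
Every other individual is either homozygous by phenotype or has at least one consistent homozygous assignment, so the count is 5.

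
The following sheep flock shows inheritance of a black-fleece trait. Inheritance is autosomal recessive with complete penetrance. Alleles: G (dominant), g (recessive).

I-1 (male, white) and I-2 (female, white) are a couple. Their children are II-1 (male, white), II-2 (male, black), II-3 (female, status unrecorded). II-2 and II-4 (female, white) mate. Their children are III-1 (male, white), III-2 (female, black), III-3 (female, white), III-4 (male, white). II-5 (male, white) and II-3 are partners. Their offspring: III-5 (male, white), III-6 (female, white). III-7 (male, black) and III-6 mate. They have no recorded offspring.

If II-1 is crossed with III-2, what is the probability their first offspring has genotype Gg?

I-1 is white so carries G and passed g to II-2 (gg), so I-1 is Gg.
I-2 is white so carries G and passed g to II-2 (gg), so I-2 is Gg.
II-1 is a white offspring of I-1 (Gg) × I-2 (Gg), whose cross gives 1/4 GG : 1/2 Gg : 1/4 gg; conditioning on being white, II-1 is GG with probability 1/3, Gg with probability 2/3.
III-2 is black, so III-2 is gg.
Summing over parental genotype combinations, P(offspring has genotype Gg) = 1/3·1 + 2/3·1/2 = 2/3.

2/3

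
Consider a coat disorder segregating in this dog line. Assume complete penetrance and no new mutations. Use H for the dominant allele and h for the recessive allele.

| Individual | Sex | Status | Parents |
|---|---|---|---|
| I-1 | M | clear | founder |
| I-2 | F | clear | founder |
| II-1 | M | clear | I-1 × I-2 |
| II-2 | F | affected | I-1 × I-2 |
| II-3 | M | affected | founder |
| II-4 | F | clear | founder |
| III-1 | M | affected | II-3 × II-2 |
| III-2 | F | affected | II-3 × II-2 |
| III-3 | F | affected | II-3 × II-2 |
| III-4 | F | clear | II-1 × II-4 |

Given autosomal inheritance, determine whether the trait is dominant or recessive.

I-1 and I-2 are both clear yet have an affected child II-2. Under dominance, an affected child requires at least one affected parent, so the trait cannot be dominant.

recessive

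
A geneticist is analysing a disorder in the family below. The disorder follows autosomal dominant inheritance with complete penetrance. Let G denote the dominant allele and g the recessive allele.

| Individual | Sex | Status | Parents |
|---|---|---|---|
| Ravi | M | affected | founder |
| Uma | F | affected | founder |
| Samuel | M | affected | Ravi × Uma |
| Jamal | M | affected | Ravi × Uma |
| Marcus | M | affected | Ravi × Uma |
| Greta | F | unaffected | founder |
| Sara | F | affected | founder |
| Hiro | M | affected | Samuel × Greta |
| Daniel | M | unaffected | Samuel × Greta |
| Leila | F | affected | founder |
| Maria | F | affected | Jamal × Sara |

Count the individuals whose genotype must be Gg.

2

Obligate heterozygotes: Samuel is affected so carries G and passed g to Daniel (gg), so Samuel is Gg; Hiro is affected so carries G and received g from Greta (gg), so Hiro is Gg.
Every other individual is either homozygous by phenotype or has at least one consistent homozygous assignment, so the count is 2.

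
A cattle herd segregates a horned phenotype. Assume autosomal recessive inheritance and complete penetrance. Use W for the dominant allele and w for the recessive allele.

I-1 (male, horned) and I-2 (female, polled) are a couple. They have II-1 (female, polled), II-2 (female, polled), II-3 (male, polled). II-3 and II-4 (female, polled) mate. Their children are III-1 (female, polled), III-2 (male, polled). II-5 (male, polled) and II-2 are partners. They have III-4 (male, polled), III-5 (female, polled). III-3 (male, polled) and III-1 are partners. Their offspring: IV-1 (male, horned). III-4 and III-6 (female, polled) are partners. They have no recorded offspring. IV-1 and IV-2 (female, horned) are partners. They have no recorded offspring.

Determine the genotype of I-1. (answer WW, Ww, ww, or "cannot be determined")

I-1 is horned, so I-1 is ww.

ww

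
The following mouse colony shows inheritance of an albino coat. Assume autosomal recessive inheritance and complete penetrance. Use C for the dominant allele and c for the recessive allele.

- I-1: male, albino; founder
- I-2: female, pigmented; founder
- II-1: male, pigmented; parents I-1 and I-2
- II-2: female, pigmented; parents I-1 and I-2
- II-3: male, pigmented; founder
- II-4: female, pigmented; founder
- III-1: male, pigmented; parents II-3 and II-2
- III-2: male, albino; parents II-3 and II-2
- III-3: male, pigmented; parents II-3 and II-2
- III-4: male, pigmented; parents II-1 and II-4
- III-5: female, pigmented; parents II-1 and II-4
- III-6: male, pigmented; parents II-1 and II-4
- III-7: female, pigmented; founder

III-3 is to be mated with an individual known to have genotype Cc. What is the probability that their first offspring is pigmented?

5/6

II-3 is pigmented so carries C and passed c to III-2 (cc), so II-3 is Cc.
II-2 is pigmented so carries C and received c from I-1 (cc), so II-2 is Cc.
III-3 is a pigmented offspring of II-3 (Cc) × II-2 (Cc), whose cross gives 1/4 CC : 1/2 Cc : 1/4 cc; conditioning on being pigmented, III-3 is CC with probability 1/3, Cc with probability 2/3.
Summing over parental genotype combinations, P(offspring is pigmented) = 1/3·1 + 2/3·3/4 = 5/6.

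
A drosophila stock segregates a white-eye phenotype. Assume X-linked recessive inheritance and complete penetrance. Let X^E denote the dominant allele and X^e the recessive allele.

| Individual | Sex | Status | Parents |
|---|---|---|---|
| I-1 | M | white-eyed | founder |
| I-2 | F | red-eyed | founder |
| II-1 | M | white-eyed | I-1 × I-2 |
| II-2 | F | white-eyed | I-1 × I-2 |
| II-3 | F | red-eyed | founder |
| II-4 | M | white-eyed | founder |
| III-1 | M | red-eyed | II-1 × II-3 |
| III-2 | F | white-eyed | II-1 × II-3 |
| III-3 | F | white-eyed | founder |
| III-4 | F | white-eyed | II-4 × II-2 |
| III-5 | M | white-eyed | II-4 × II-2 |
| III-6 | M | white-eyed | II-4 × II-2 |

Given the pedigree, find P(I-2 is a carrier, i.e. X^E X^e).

1

I-2 is red-eyed so carries E and passed e to II-1 (X^e Y), so I-2 is X^E X^e, giving P(X^E X^e) = 1.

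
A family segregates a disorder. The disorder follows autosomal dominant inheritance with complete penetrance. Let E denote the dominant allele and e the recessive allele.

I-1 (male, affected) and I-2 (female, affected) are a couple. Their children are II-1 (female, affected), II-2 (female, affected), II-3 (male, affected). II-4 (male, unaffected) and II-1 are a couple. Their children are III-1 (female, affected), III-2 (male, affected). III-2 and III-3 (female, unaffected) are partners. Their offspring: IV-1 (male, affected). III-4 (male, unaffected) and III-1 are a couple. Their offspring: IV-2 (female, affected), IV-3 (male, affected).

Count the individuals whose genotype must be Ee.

Obligate heterozygotes: III-1 is affected so carries E and received e from II-4 (ee), so III-1 is Ee; III-2 is affected so carries E and received e from II-4 (ee), so III-2 is Ee; IV-1 is affected so carries E and received e from III-3 (ee), so IV-1 is Ee; IV-2 is affected so carries E and received e from III-4 (ee), so IV-2 is Ee; IV-3 is affected so carries E and received e from III-4 (ee), so IV-3 is Ee.
Every other individual is either homozygous by phenotype or has at least one consistent homozygous assignment, so the count is 5.

5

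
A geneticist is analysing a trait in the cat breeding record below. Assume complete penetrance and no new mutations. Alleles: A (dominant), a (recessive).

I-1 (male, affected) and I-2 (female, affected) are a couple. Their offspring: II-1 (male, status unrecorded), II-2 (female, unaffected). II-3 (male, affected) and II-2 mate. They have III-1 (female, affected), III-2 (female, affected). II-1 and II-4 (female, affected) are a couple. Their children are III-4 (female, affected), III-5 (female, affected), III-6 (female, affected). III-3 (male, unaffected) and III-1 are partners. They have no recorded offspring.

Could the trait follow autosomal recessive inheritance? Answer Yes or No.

Under autosomal recessive, II-2 (unaffected, female) cannot arise from I-1 (affected) × I-2 (affected).

No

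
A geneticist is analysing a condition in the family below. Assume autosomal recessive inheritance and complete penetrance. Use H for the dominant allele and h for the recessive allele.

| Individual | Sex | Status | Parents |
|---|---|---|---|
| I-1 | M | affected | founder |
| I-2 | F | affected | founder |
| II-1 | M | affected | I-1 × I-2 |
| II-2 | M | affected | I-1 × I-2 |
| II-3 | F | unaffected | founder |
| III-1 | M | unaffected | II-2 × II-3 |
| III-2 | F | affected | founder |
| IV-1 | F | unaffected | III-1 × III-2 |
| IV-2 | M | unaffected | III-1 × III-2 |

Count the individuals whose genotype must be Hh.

Obligate heterozygotes: III-1 is unaffected so carries H and received h from II-2 (hh), so III-1 is Hh; IV-1 is unaffected so carries H and received h from III-2 (hh), so IV-1 is Hh; IV-2 is unaffected so carries H and received h from III-2 (hh), so IV-2 is Hh.
Every other individual is either homozygous by phenotype or has at least one consistent homozygous assignment, so the count is 3.

3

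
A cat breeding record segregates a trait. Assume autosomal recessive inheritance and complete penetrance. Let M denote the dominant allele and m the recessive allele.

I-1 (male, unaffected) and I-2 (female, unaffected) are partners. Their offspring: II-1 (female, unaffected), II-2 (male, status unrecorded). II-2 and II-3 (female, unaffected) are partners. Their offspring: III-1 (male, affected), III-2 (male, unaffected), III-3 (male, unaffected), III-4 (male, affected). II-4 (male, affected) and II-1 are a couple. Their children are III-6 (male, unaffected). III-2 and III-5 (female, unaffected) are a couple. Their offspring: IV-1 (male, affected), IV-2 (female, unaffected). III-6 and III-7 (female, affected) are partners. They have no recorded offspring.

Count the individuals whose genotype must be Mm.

Obligate heterozygotes: II-3 is unaffected so carries M and passed m to III-1 (mm), so II-3 is Mm; III-2 is unaffected so carries M and passed m to IV-1 (mm), so III-2 is Mm; III-5 is unaffected so carries M and passed m to IV-1 (mm), so III-5 is Mm; III-6 is unaffected so carries M and received m from II-4 (mm), so III-6 is Mm.
Every other individual is either homozygous by phenotype or has at least one consistent homozygous assignment, so the count is 4.

4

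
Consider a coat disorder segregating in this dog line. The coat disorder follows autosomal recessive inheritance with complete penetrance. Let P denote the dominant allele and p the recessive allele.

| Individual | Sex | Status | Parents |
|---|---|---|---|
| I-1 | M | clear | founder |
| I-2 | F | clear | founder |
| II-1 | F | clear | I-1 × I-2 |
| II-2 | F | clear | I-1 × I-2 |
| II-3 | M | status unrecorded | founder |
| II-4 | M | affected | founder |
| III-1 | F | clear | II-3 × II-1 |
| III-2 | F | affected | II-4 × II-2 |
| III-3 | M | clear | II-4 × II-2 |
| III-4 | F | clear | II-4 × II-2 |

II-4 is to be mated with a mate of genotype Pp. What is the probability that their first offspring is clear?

1/2

II-4 is affected, so II-4 is pp.
The cross gives 1/2 Pp : 1/2 pp, so P(offspring is clear) = 1/2.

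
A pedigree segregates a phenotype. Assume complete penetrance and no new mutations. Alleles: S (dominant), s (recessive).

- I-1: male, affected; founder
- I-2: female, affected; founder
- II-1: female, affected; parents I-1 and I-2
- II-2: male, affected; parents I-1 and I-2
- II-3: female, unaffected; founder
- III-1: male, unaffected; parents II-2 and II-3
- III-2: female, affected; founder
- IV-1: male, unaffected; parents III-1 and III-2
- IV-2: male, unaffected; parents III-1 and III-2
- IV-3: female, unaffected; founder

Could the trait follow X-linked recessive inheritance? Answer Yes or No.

No

Under X-linked recessive, IV-1 (unaffected, male) cannot arise from III-1 (unaffected) × III-2 (affected).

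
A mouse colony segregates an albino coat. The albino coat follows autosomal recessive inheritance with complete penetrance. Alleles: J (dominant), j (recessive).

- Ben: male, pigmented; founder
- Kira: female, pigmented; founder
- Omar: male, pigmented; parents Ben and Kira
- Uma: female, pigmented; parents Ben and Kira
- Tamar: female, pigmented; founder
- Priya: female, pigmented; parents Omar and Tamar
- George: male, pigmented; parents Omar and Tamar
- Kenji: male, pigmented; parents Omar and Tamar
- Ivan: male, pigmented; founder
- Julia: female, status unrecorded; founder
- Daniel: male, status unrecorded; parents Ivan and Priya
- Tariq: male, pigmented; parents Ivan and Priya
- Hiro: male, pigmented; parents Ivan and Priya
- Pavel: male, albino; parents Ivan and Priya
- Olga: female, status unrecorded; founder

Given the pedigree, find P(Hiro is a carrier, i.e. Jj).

2/3

Ivan is pigmented so carries J and passed j to Pavel (jj), so Ivan is Jj.
Priya is pigmented so carries J and passed j to Pavel (jj), so Priya is Jj.
Their cross gives offspring ratios 1/4 JJ : 1/2 Jj : 1/4 jj. Conditioning on Hiro being pigmented, P(Jj) = 1/2 / 3/4 = 2/3.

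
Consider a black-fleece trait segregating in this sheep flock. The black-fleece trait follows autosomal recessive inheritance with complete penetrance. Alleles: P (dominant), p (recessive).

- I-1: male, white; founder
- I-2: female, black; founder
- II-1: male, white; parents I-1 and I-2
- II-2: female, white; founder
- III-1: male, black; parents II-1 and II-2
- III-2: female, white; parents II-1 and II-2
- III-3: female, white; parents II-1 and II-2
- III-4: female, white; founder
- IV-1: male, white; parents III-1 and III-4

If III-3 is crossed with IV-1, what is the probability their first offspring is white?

5/6

II-1 is white so carries P and received p from I-2 (pp), so II-1 is Pp.
II-2 is white so carries P and passed p to III-1 (pp), so II-2 is Pp.
III-3 is a white offspring of II-1 (Pp) × II-2 (Pp), whose cross gives 1/4 PP : 1/2 Pp : 1/4 pp; conditioning on being white, III-3 is PP with probability 1/3, Pp with probability 2/3.
IV-1 is white so carries P and received p from III-1 (pp), so IV-1 is Pp.
Summing over parental genotype combinations, P(offspring is white) = 1/3·1 + 2/3·3/4 = 5/6.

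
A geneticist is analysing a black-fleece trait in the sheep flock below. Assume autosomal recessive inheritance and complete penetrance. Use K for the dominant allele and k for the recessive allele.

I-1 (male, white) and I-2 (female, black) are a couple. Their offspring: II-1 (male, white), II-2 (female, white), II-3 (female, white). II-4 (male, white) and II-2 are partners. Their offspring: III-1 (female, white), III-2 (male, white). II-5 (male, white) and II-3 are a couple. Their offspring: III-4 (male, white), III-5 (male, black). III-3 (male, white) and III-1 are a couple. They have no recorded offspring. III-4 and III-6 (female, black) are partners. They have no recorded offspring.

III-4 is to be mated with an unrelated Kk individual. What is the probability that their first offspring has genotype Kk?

II-5 is white so carries K and passed k to III-5 (kk), so II-5 is Kk.
II-3 is white so carries K and received k from I-2 (kk), so II-3 is Kk.
III-4 is a white offspring of II-5 (Kk) × II-3 (Kk), whose cross gives 1/4 KK : 1/2 Kk : 1/4 kk; conditioning on being white, III-4 is KK with probability 1/3, Kk with probability 2/3.
Summing over parental genotype combinations, P(offspring has genotype Kk) = 1/3·1/2 + 2/3·1/2 = 1/2.

1/2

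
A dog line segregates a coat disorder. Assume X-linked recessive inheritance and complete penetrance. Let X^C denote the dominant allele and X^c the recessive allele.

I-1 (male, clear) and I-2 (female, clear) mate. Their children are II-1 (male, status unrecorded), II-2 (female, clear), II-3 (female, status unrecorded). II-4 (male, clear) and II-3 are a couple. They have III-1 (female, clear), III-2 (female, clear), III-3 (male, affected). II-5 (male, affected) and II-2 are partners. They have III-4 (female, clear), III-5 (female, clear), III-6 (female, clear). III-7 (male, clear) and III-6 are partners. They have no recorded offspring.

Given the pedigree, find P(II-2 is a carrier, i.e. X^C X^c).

1/9

I-1 is clear, so I-1 is X^C Y.
I-2 is clear so carries C and passed c to II-3 (X^C X^c, whose C came from I-1), so I-2 is X^C X^c.
Their cross gives offspring ratios 1/2 X^C X^C : 1/2 X^C X^c. Conditioning on II-2 being clear, P(X^C X^c) = 1/2 / 1 = 1/2 before taking II-2's own offspring into account.
II-5 is affected, so II-5 is X^c Y.
Now use II-2's offspring. Probability of each recorded status — clear daughter III-4: 1/2 if II-2 is X^C X^c, 1 if X^C X^C; clear daughter III-5: 1/2 if II-2 is X^C X^c, 1 if X^C X^C; clear daughter III-6: 1/2 if II-2 is X^C X^c, 1 if X^C X^C.
Bayes: P(X^C X^c) = 1/2·1/8 / (1/2·1/8 + 1/2·1) = 1/9.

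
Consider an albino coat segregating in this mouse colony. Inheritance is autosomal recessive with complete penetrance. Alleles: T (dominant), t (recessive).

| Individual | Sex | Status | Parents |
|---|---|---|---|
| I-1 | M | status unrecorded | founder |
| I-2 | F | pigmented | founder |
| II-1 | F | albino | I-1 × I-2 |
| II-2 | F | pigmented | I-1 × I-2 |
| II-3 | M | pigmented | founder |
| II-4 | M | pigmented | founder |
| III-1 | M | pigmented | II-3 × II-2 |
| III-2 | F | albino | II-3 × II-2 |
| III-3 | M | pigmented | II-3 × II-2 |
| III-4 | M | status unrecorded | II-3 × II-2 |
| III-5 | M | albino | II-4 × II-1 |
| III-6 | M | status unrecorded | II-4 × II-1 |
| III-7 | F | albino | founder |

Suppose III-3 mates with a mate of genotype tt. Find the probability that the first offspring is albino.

1/3

II-3 is pigmented so carries T and passed t to III-2 (tt), so II-3 is Tt.
II-2 is pigmented so carries T and passed t to III-2 (tt), so II-2 is Tt.
III-3 is a pigmented offspring of II-3 (Tt) × II-2 (Tt), whose cross gives 1/4 TT : 1/2 Tt : 1/4 tt; conditioning on being pigmented, III-3 is TT with probability 1/3, Tt with probability 2/3.
Summing over parental genotype combinations, P(offspring is albino) = 2/3·1/2 = 1/3.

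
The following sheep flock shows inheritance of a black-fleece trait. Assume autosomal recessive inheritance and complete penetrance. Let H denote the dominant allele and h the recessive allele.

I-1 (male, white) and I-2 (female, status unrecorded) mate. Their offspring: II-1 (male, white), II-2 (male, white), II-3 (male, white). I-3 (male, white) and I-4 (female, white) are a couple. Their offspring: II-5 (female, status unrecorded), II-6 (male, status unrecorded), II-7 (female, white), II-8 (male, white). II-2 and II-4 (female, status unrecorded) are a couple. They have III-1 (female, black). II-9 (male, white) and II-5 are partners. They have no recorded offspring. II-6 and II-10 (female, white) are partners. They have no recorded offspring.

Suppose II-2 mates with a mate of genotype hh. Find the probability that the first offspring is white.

1/2

II-2 is white so carries H and passed h to III-1 (hh), so II-2 is Hh.
The cross gives 1/2 Hh : 1/2 hh, so P(offspring is white) = 1/2.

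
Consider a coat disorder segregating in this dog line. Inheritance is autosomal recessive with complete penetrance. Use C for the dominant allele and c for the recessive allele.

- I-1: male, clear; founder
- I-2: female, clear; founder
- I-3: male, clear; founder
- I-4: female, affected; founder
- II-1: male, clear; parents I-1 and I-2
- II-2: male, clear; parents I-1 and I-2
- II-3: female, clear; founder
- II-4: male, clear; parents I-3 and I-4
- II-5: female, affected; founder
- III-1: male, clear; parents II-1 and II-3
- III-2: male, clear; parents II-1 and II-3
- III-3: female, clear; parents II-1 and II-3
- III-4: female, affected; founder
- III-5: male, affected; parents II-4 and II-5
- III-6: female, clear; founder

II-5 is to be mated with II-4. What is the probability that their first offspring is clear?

II-5 is affected, so II-5 is cc.
II-4 is clear so carries C and received c from I-4 (cc), so II-4 is Cc.
The cross gives 1/2 Cc : 1/2 cc, so P(offspring is clear) = 1/2.

1/2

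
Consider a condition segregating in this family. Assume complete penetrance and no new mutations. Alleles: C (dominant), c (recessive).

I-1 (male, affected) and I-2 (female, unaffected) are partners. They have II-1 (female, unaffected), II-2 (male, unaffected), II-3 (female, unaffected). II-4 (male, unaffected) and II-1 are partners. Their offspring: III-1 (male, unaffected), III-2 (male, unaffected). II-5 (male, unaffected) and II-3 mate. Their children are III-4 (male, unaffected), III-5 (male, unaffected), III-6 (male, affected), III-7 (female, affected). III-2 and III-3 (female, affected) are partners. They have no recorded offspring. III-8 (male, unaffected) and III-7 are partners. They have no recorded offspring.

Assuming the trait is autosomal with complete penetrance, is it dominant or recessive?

recessive

II-5 and II-3 are both unaffected yet have an affected child III-6. Under dominance, an affected child requires at least one affected parent, so the trait cannot be dominant.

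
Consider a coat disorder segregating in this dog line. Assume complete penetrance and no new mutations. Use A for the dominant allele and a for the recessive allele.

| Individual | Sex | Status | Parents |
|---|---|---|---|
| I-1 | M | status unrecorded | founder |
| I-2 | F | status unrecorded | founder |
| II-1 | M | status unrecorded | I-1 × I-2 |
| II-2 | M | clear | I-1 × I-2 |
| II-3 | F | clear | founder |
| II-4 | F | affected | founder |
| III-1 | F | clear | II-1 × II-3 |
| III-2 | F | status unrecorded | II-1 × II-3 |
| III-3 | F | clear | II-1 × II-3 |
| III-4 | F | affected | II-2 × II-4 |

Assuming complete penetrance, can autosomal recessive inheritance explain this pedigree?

Yes

A consistent assignment under autosomal recessive exists: I-1 AA, I-2 Aa, II-1 AA, II-2 Aa, II-3 AA, II-4 aa, III-1 AA, III-2 AA, III-3 AA, III-4 aa.
In this assignment every recorded phenotype matches its genotype and every non-founder's genotype is obtainable from its parents' genotypes, so the pedigree is consistent.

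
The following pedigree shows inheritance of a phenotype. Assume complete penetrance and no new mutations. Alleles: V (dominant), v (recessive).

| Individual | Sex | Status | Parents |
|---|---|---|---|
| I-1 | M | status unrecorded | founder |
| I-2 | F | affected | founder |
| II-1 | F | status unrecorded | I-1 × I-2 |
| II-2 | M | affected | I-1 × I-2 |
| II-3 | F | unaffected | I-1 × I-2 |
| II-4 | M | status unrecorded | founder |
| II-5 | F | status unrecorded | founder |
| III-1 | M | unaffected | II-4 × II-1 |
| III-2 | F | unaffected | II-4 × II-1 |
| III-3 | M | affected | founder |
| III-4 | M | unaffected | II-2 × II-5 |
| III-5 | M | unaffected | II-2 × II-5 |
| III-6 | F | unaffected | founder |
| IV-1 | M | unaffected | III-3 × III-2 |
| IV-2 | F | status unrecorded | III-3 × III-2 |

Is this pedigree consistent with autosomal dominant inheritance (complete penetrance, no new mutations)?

Yes

A consistent assignment under autosomal dominant exists: I-1 Vv, I-2 Vv, II-1 Vv, II-2 Vv, II-3 vv, II-4 Vv, II-5 Vv, III-1 vv, III-2 vv, III-3 Vv, III-4 vv, III-5 vv, III-6 vv, IV-1 vv, IV-2 Vv.
In this assignment every recorded phenotype matches its genotype and every non-founder's genotype is obtainable from its parents' genotypes, so the pedigree is consistent.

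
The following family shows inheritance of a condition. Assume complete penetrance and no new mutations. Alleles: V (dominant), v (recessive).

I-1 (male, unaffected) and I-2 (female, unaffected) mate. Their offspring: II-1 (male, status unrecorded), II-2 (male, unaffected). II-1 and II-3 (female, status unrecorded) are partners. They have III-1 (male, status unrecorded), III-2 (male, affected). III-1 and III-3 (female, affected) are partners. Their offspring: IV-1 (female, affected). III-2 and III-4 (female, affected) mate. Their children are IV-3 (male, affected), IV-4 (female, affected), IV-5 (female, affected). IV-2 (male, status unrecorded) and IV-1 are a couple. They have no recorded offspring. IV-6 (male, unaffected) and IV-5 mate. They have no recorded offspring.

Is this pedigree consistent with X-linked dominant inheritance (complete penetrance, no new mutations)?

A consistent assignment under X-linked dominant exists: I-1 X^v Y, I-2 X^v X^v, II-1 X^v Y, II-2 X^v Y, II-3 X^V X^V, III-1 X^V Y, III-2 X^V Y, III-3 X^V X^V, III-4 X^V X^V, IV-1 X^V X^V, IV-2 X^V Y, IV-3 X^V Y, IV-4 X^V X^V, IV-5 X^V X^V, IV-6 X^v Y.
In this assignment every recorded phenotype matches its genotype and every non-founder's genotype is obtainable from its parents' genotypes, so the pedigree is consistent.

Yes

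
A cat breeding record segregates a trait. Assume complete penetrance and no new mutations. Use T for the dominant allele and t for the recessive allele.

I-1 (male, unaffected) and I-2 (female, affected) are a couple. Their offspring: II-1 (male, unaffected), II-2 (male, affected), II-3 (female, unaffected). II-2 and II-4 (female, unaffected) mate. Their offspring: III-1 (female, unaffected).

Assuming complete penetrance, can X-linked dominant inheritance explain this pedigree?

Under X-linked dominant, III-1 (unaffected, female) cannot arise from II-2 (affected) × II-4 (unaffected).

No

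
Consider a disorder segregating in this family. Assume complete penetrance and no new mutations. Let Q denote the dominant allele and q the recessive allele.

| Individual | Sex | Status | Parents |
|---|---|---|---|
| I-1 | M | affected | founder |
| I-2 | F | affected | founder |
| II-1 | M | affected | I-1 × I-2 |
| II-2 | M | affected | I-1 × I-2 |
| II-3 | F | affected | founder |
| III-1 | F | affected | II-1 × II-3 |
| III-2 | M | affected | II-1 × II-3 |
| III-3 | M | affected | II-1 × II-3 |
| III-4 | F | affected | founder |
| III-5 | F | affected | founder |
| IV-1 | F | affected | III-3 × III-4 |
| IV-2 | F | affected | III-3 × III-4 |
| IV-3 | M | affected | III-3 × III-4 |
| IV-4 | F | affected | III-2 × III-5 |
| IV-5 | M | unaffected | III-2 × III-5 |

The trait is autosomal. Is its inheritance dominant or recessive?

dominant

III-2 and III-5 are both affected yet have an unaffected child IV-5. Under a recessive model two affected parents are homozygous and every child would be affected, so the trait cannot be recessive.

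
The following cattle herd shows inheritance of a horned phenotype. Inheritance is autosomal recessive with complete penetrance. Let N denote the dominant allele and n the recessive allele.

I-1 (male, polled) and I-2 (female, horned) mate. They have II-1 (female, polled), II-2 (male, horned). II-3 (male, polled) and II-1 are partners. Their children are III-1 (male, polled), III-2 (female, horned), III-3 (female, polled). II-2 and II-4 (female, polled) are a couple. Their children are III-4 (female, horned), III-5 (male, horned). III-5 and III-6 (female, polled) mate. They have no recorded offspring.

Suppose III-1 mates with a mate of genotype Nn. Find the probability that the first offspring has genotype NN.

II-3 is polled so carries N and passed n to III-2 (nn), so II-3 is Nn.
II-1 is polled so carries N and received n from I-2 (nn), so II-1 is Nn.
III-1 is a polled offspring of II-3 (Nn) × II-1 (Nn), whose cross gives 1/4 NN : 1/2 Nn : 1/4 nn; conditioning on being polled, III-1 is NN with probability 1/3, Nn with probability 2/3.
Summing over parental genotype combinations, P(offspring has genotype NN) = 1/3·1/2 + 2/3·1/4 = 1/3.

1/3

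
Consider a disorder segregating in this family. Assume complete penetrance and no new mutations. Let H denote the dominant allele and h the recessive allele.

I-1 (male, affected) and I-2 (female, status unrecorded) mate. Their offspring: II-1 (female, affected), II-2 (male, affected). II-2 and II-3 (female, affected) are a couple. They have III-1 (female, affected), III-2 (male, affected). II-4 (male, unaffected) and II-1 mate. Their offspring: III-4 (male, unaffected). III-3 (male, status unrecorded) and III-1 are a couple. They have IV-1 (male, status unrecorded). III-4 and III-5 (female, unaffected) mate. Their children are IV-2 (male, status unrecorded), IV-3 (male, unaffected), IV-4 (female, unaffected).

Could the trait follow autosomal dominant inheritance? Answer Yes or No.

A consistent assignment under autosomal dominant exists: I-1 HH, I-2 Hh, II-1 Hh, II-2 HH, II-3 HH, II-4 hh, III-1 HH, III-2 HH, III-3 HH, III-4 hh, III-5 hh, IV-1 HH, IV-2 hh, IV-3 hh, IV-4 hh.
In this assignment every recorded phenotype matches its genotype and every non-founder's genotype is obtainable from its parents' genotypes, so the pedigree is consistent.

Yes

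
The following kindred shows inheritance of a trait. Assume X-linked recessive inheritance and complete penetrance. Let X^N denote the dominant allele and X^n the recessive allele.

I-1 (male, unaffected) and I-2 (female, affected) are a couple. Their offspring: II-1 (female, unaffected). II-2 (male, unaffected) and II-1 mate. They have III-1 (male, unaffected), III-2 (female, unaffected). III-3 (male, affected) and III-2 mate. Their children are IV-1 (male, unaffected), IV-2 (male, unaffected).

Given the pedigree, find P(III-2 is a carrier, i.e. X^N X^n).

II-2 is unaffected, so II-2 is X^N Y.
II-1 is unaffected so carries N and received n from I-2 (X^n X^n), so II-1 is X^N X^n.
Their cross gives offspring ratios 1/2 X^N X^N : 1/2 X^N X^n. Conditioning on III-2 being unaffected, P(X^N X^n) = 1/2 / 1 = 1/2 before taking III-2's own offspring into account.
III-3 is affected, so III-3 is X^n Y.
Now use III-2's offspring. Probability of each recorded status — unaffected son IV-1: 1/2 if III-2 is X^N X^n, 1 if X^N X^N; unaffected son IV-2: 1/2 if III-2 is X^N X^n, 1 if X^N X^N.
Bayes: P(X^N X^n) = 1/2·1/4 / (1/2·1/4 + 1/2·1) = 1/5.

1/5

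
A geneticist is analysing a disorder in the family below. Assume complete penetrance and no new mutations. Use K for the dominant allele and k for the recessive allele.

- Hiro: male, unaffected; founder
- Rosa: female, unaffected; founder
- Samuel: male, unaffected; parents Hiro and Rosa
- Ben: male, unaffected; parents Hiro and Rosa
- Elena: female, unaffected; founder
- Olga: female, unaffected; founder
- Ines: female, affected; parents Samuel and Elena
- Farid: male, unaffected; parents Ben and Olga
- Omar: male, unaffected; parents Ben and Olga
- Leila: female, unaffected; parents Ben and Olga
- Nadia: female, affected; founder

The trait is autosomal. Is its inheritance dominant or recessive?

Samuel and Elena are both unaffected yet have an affected child Ines. Under dominance, an affected child requires at least one affected parent, so the trait cannot be dominant.

recessive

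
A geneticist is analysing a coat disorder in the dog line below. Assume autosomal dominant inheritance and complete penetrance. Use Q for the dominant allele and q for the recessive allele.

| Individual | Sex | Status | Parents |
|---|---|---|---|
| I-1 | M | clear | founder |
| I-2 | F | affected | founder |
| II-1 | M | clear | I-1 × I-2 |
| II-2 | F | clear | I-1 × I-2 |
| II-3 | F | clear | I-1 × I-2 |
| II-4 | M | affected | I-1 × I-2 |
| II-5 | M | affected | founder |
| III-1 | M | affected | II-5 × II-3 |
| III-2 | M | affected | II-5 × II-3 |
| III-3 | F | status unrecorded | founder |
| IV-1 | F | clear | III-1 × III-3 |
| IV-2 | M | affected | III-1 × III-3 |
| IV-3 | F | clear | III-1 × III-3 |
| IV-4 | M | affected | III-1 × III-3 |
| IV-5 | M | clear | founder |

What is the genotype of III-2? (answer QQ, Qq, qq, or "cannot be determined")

Qq

From phenotype alone, III-2 is QQ or Qq.
III-2 is affected so carries Q and received q from II-3 (qq), so III-2 is Qq.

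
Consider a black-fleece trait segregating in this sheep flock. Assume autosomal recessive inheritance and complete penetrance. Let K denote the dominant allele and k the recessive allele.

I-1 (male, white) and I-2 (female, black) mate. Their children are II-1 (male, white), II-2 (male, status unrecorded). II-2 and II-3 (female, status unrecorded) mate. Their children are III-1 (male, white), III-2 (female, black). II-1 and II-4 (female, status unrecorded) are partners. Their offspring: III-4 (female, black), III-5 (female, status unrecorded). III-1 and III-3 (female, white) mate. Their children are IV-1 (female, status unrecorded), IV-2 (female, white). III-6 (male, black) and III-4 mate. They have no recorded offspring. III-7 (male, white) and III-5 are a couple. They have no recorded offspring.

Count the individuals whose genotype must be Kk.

Obligate heterozygotes: II-1 is white so carries K and received k from I-2 (kk), so II-1 is Kk.
Every other individual is either homozygous by phenotype or has at least one consistent homozygous assignment, so the count is 1.

1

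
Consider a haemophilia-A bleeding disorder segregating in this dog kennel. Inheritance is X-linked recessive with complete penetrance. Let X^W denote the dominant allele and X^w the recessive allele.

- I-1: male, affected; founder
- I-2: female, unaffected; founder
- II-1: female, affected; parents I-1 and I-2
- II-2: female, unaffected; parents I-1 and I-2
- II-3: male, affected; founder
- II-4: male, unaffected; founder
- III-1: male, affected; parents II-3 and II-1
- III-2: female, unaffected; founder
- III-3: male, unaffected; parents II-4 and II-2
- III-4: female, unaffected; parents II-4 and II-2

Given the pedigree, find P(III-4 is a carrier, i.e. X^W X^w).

1/2

II-4 is unaffected, so II-4 is X^W Y.
II-2 is unaffected so carries W and received w from I-1 (X^w Y), so II-2 is X^W X^w.
Their cross gives offspring ratios 1/2 X^W X^W : 1/2 X^W X^w. Conditioning on III-4 being unaffected, P(X^W X^w) = 1/2 / 1 = 1/2.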